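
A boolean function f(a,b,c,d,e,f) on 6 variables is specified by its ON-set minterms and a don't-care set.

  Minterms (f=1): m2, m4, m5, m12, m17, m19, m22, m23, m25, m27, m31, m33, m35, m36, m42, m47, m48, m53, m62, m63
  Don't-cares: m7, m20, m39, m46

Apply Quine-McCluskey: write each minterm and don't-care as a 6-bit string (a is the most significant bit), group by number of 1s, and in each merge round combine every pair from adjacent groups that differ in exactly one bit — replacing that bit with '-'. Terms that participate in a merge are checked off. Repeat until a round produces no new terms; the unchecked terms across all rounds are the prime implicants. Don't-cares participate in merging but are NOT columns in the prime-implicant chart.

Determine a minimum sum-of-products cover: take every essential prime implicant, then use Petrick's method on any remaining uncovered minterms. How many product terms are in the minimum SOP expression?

[col 0] 000010, 000100*, 000101*, 000111*, 001100*, 010001*, 010011*, 010100*, 010110*, 010111*, 011001*, 011011*, 011111*, 100001*, 100011*, 100100*, 100111*, 101010*, 101110*, 101111*, 110000, 110101, 111110*, 111111*
[col 1] -00100, -00111, -11111, 0-0100, 0-0111, 00-100, 0001-1, 00010-, 01-001*, 01-011*, 01-111*, 010-11*, 0100-1*, 0101-0, 01011-, 011-11*, 0110-1*, 1-1110*, 1-1111*, 10-111, 100-11, 1000-1, 101-10, 10111-*, 11111-*
[col 2] 01--11, 01-0-1, 1-111-
Prime implicants: -00100, -00111, -11111, 0-0100, 0-0111, 00-100, 000010, 0001-1, 00010-, 01--11, 01-0-1, 0101-0, 01011-, 1-111-, 10-111, 100-11, 1000-1, 101-10, 110000, 110101
PI chart (minterm → PIs covering it):
  2 | 000010  (sole → essential)
  4 | -00100,0-0100,00-100,00010-
  5 | 0001-1,00010-
  12 | 00-100  (sole → essential)
  17 | 01-0-1  (sole → essential)
  19 | 01--11,01-0-1
  22 | 0101-0,01011-
  23 | 0-0111,01--11,01011-
  25 | 01-0-1  (sole → essential)
  27 | 01--11,01-0-1
  31 | -11111,01--11
  33 | 1000-1  (sole → essential)
  35 | 100-11,1000-1
  36 | -00100  (sole → essential)
  42 | 101-10  (sole → essential)
  47 | 1-111-,10-111
  48 | 110000  (sole → essential)
  53 | 110101  (sole → essential)
  62 | 1-111-  (sole → essential)
  63 | -11111,1-111-
Essential prime implicants: -00100, 00-100, 000010, 01-0-1, 1-111-, 1000-1, 101-10, 110000, 110101
Petrick residual → -11111, 0001-1, 01011-
Minimum SOP uses 12 PIs: b'c'de'f' + bcdef + a'b'de'f' + a'b'c'd'ef' + a'b'c'df + a'bd'f + a'bc'de + acde + ab'c'd'f + ab'cef' + abc'd'e'f' + abc'de'f

12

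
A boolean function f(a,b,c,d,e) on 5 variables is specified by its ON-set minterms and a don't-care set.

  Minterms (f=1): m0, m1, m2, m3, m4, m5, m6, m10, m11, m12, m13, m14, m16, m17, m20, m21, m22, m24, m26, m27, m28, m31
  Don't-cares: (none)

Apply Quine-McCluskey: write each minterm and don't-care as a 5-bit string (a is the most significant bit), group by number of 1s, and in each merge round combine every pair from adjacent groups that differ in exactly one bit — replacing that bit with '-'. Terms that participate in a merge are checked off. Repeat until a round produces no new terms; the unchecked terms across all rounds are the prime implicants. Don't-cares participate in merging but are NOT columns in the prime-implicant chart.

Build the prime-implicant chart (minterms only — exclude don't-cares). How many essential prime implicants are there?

[col 0] 00000*, 00001*, 00010*, 00011*, 00100*, 00101*, 00110*, 01010*, 01011*, 01100*, 01101*, 01110*, 10000*, 10001*, 10100*, 10101*, 10110*, 11000*, 11010*, 11011*, 11100*, 11111*
[col 1] -0000*, -0001*, -0100*, -0101*, -0110*, -1010*, -1011*, -1100*, 0-010*, 0-011*, 0-100*, 0-101*, 0-110*, 00-00*, 00-01*, 00-10*, 000-0*, 000-1*, 0000-*, 0001-*, 001-0*, 0010-*, 01-10*, 0101-*, 011-0*, 0110-*, 1-000*, 1-100*, 10-00*, 10-01*, 1000-*, 101-0*, 1010-*, 11-00*, 11-11, 110-0, 1101-*
[col 2] --100, -0-00*, -0-01*, -000-*, -01-0, -010-*, -101-, 0--10, 0-01-, 0-1-0, 0-10-, 00--0, 00-0-*, 000--, 1--00, 10-0-*
[col 3] -0-0-
Prime implicants: --100, -0-0-, -01-0, -101-, 0--10, 0-01-, 0-1-0, 0-10-, 00--0, 000--, 1--00, 11-11, 110-0
PI chart (minterm → PIs covering it):
  0 | -0-0-,00--0,000--
  1 | -0-0-,000--
  2 | 0--10,0-01-,00--0,000--
  3 | 0-01-,000--
  4 | --100,-0-0-,-01-0,0-1-0,0-10-,00--0
  5 | -0-0-,0-10-
  6 | -01-0,0--10,0-1-0,00--0
  10 | -101-,0--10,0-01-
  11 | -101-,0-01-
  12 | --100,0-1-0,0-10-
  13 | 0-10-  (sole → essential)
  14 | 0--10,0-1-0
  16 | -0-0-,1--00
  17 | -0-0-  (sole → essential)
  20 | --100,-0-0-,-01-0,1--00
  21 | -0-0-  (sole → essential)
  22 | -01-0  (sole → essential)
  24 | 1--00,110-0
  26 | -101-,110-0
  27 | -101-,11-11
  28 | --100,1--00
  31 | 11-11  (sole → essential)
Essential prime implicants: -0-0-, -01-0, 0-10-, 11-11

4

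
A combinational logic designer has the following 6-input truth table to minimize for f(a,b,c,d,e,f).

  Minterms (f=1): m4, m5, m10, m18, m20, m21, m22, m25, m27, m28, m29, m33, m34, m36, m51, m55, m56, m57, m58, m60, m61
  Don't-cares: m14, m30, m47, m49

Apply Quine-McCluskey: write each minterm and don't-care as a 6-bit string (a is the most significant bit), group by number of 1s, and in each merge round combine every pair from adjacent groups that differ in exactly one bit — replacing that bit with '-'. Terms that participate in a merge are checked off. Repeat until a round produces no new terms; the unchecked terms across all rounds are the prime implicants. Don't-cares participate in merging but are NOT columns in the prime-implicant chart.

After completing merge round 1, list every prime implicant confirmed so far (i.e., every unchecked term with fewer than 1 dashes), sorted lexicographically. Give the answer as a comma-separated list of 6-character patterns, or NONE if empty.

size-2^0 implicants → 000100(✓)  000101(✓)  001010(✓)  001110(✓)  010010(✓)  010100(✓)  010101(✓)  010110(✓)  011001(✓)  011011(✓)  011100(✓)  011101(✓)  011110(✓)  100001(✓)  100010  100100(✓)  101111  110001(✓)  110011(✓)  110111(✓)  111000(✓)  111001(✓)  111010(✓)  111100(✓)  111101(✓)
size-2^1 implicants → -00100  -11001(✓)  -11100(✓)  -11101(✓)  0-0100(✓)  0-0101(✓)  0-1110  00010-(✓)  001-10  01-100(✓)  01-101(✓)  01-110(✓)  010-10  0101-0(✓)  01010-(✓)  011-01(✓)  0110-1  0111-0(✓)  01110-(✓)  1-0001  11-001  110-11  1100-1  111-00(✓)  111-01(✓)  1110-0  11100-(✓)  11110-(✓)
size-2^2 implicants → -11-01  -1110-  0-010-  01-1-0  01-10-  111-0-
Unchecked terms (primes): -00100, -11-01, -1110-, 0-010-, 0-1110, 001-10, 01-1-0, 01-10-, 010-10, 0110-1, 1-0001, 100010, 101111, 11-001, 110-11, 1100-1, 111-0-, 1110-0

100010, 101111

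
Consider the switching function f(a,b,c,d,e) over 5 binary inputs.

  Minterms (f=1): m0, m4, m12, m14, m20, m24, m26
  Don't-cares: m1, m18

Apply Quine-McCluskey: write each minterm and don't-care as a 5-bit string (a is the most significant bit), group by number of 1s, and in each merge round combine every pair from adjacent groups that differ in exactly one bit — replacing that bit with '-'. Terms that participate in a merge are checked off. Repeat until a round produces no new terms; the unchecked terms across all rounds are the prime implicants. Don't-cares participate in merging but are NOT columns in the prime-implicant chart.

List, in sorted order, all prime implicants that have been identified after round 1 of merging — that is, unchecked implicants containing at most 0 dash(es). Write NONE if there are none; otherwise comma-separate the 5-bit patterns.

NONE

[col 0] 00000*, 00001*, 00100*, 01100*, 01110*, 10010*, 10100*, 11000*, 11010*
[col 1] -0100, 0-100, 00-00, 0000-, 011-0, 1-010, 110-0
Prime implicants: -0100, 0-100, 00-00, 0000-, 011-0, 1-010, 110-0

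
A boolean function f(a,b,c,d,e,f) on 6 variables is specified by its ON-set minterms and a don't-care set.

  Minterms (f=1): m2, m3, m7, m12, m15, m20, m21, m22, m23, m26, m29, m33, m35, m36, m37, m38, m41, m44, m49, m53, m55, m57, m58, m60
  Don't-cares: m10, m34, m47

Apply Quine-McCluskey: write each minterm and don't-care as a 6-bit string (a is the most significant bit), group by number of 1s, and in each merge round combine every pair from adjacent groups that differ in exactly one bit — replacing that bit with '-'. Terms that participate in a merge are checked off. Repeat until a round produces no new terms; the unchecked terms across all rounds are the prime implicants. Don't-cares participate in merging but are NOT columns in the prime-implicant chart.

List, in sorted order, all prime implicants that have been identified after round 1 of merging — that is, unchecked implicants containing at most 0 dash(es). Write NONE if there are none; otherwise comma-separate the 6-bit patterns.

NONE

size-2^0 implicants → 000010(✓)  000011(✓)  000111(✓)  001010(✓)  001100(✓)  001111(✓)  010100(✓)  010101(✓)  010110(✓)  010111(✓)  011010(✓)  011101(✓)  100001(✓)  100010(✓)  100011(✓)  100100(✓)  100101(✓)  100110(✓)  101001(✓)  101100(✓)  101111(✓)  110001(✓)  110101(✓)  110111(✓)  111001(✓)  111010(✓)  111100(✓)
size-2^1 implicants → -00010(✓)  -00011(✓)  -01100  -01111  -10101(✓)  -10111(✓)  -11010  0-0111  0-1010  00-010  00-111  000-11  00001-(✓)  01-101  0101-0(✓)  0101-1(✓)  01010-(✓)  01011-(✓)  1-0001(✓)  1-0101(✓)  1-1001(✓)  1-1100  10-001(✓)  10-100  100-01(✓)  100-10  1000-1  10001-(✓)  1001-0  10010-  11-001(✓)  110-01(✓)  1101-1(✓)
size-2^2 implicants → -0001-  -101-1  0101--  1--001  1-0-01
Unchecked terms (primes): -0001-, -01100, -01111, -101-1, -11010, 0-0111, 0-1010, 00-010, 00-111, 000-11, 01-101, 0101--, 1--001, 1-0-01, 1-1100, 10-100, 100-10, 1000-1, 1001-0, 10010-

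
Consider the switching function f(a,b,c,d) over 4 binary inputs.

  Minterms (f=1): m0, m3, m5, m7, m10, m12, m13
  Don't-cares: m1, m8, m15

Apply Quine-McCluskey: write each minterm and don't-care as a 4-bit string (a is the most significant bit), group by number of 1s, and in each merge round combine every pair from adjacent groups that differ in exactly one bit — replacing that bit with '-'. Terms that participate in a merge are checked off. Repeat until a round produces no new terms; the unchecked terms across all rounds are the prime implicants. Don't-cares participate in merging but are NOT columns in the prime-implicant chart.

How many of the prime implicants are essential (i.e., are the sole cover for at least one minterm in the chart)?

[col 0] 0000*, 0001*, 0011*, 0101*, 0111*, 1000*, 1010*, 1100*, 1101*, 1111*
[col 1] -000, -101*, -111*, 0-01*, 0-11*, 00-1*, 000-, 01-1*, 1-00, 10-0, 11-1*, 110-
[col 2] -1-1, 0--1
Prime implicants: -000, -1-1, 0--1, 000-, 1-00, 10-0, 110-
PI chart (minterm → PIs covering it):
  0 | -000,000-
  3 | 0--1  (sole → essential)
  5 | -1-1,0--1
  7 | -1-1,0--1
  10 | 10-0  (sole → essential)
  12 | 1-00,110-
  13 | -1-1,110-
Essential prime implicants: 0--1, 10-0

2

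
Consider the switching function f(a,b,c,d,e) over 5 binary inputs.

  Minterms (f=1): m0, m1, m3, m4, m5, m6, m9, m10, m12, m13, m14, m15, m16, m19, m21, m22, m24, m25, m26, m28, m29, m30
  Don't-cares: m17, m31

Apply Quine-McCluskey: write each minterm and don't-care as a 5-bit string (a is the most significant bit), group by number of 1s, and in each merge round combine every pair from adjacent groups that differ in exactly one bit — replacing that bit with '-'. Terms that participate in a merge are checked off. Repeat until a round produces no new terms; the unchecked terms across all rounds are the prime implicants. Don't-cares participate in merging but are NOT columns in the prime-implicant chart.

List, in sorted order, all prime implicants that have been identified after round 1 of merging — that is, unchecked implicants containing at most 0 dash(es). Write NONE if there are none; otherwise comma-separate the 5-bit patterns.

NONE

Round 0: 00000✓ 00001✓ 00011✓ 00100✓ 00101✓ 00110✓ 01001✓ 01010✓ 01100✓ 01101✓ 01110✓ 01111✓ 10000✓ 10001✓ 10011✓ 10101✓ 10110✓ 11000✓ 11001✓ 11010✓ 11100✓ 11101✓ 11110✓ 11111✓
Round 1: -0000✓ -0001✓ -0011✓ -0101✓ -0110✓ -1001✓ -1010✓ -1100✓ -1101✓ -1110✓ -1111✓ 0-001✓ 0-100✓ 0-101✓ 0-110✓ 00-00✓ 00-01✓ 000-1✓ 0000-✓ 001-0✓ 0010-✓ 01-01✓ 01-10✓ 011-0✓ 011-1✓ 0110-✓ 0111-✓ 1-000✓ 1-001✓ 1-101✓ 1-110✓ 10-01✓ 100-1✓ 1000-✓ 11-00✓ 11-01✓ 11-10✓ 110-0✓ 1100-✓ 111-0✓ 111-1✓ 1110-✓ 1111-✓
Round 2: --001✓ --101✓ --110 -0-01✓ -00-1 -000- -1-01✓ -1-10 -11-0✓ -11-1✓ -110-✓ -111-✓ 0--01✓ 0-1-0 0-10- 00-0- 011--✓ 1--01✓ 1-00- 11--0 11-0- 111--✓
Round 3: ---01 -11--
PIs = {---01, --110, -00-1, -000-, -1-10, -11--, 0-1-0, 0-10-, 00-0-, 1-00-, 11--0, 11-0-}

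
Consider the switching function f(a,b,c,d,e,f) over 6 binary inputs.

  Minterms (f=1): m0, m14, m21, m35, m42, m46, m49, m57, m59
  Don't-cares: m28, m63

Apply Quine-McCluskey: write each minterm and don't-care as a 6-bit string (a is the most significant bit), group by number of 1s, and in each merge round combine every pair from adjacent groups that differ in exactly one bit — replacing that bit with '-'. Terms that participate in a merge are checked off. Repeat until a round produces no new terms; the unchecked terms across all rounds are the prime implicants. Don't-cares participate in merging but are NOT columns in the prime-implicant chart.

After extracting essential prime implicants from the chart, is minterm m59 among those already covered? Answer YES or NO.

NO

Round 0: 000000 001110✓ 010101 011100 100011 101010✓ 101110✓ 110001✓ 111001✓ 111011✓ 111111✓
Round 1: -01110 101-10 11-001 111-11 1110-1
PIs = {-01110, 000000, 010101, 011100, 100011, 101-10, 11-001, 111-11, 1110-1}
Coverage chart:
  m0: 000000 ←essential
  m14: -01110 ←essential
  m21: 010101 ←essential
  m35: 100011 ←essential
  m42: 101-10 ←essential
  m46: -01110,101-10
  m49: 11-001 ←essential
  m57: 11-001,1110-1
  m59: 111-11,1110-1
Essential: -01110, 000000, 010101, 100011, 101-10, 11-001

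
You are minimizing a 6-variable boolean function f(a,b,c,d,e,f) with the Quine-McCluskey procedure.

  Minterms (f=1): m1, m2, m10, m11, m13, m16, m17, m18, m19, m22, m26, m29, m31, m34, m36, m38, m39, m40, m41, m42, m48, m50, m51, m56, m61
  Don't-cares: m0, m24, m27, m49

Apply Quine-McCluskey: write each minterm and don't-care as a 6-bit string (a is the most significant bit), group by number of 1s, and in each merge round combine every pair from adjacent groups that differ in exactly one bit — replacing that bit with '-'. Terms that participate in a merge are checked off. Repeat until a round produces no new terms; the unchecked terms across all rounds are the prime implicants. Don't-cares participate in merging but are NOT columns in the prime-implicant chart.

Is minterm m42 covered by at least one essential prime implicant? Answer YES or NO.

[col 0] 000000*, 000001*, 000010*, 001010*, 001011*, 001101*, 010000*, 010001*, 010010*, 010011*, 010110*, 011000*, 011010*, 011011*, 011101*, 011111*, 100010*, 100100*, 100110*, 100111*, 101000*, 101001*, 101010*, 110000*, 110001*, 110010*, 110011*, 111000*, 111101*
[col 1] -00010*, -01010*, -10000*, -10001*, -10010*, -10011*, -11000*, -11101, 0-0000*, 0-0001*, 0-0010*, 0-1010*, 0-1011*, 0-1101, 00-010*, 0000-0*, 00000-*, 00101-*, 01-000*, 01-010*, 01-011*, 010-10, 0100-0*, 0100-1*, 01000-*, 01001-*, 011-11, 0110-0*, 01101-*, 0111-1, 1-0010*, 1-1000, 10-010*, 100-10, 1001-0, 10011-, 1010-0, 10100-, 11-000*, 1100-0*, 1100-1*, 11000-*, 11001-*
[col 2] --0010, -0-010, -1-000, -100-0*, -100-1*, -1000-*, -1001-*, 0--010, 0-00-0, 0-000-, 0-101-, 01-0-0, 01-01-, 0100--*, 1100--*
[col 3] -100--
Prime implicants: --0010, -0-010, -1-000, -100--, -11101, 0--010, 0-00-0, 0-000-, 0-101-, 0-1101, 01-0-0, 01-01-, 010-10, 011-11, 0111-1, 1-1000, 100-10, 1001-0, 10011-, 1010-0, 10100-
PI chart (minterm → PIs covering it):
  1 | 0-000-  (sole → essential)
  2 | --0010,-0-010,0--010,0-00-0
  10 | -0-010,0--010,0-101-
  11 | 0-101-  (sole → essential)
  13 | 0-1101  (sole → essential)
  16 | -1-000,-100--,0-00-0,0-000-,01-0-0
  17 | -100--,0-000-
  18 | --0010,-100--,0--010,0-00-0,01-0-0,01-01-,010-10
  19 | -100--,01-01-
  22 | 010-10  (sole → essential)
  26 | 0--010,0-101-,01-0-0,01-01-
  29 | -11101,0-1101,0111-1
  31 | 011-11,0111-1
  34 | --0010,-0-010,100-10
  36 | 1001-0  (sole → essential)
  38 | 100-10,1001-0,10011-
  39 | 10011-  (sole → essential)
  40 | 1-1000,1010-0,10100-
  41 | 10100-  (sole → essential)
  42 | -0-010,1010-0
  48 | -1-000,-100--
  50 | --0010,-100--
  51 | -100--  (sole → essential)
  56 | -1-000,1-1000
  61 | -11101  (sole → essential)
Essential prime implicants: -100--, -11101, 0-000-, 0-101-, 0-1101, 010-10, 1001-0, 10011-, 10100-

NO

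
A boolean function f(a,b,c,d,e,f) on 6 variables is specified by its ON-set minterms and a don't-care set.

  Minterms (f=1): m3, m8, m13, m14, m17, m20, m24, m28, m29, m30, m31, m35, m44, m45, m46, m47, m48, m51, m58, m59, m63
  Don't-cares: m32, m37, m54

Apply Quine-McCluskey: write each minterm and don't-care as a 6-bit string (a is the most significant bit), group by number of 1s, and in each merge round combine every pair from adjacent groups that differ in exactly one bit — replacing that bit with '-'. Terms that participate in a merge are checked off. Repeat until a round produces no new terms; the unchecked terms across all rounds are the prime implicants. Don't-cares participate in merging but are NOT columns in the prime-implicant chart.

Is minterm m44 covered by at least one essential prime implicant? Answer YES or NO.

size-2^0 implicants → 000011(✓)  001000(✓)  001101(✓)  001110(✓)  010001  010100(✓)  011000(✓)  011100(✓)  011101(✓)  011110(✓)  011111(✓)  100000(✓)  100011(✓)  100101(✓)  101100(✓)  101101(✓)  101110(✓)  101111(✓)  110000(✓)  110011(✓)  110110  111010(✓)  111011(✓)  111111(✓)
size-2^1 implicants → -00011  -01101  -01110  -11111  0-1000  0-1101  0-1110  01-100  011-00  0111-0(✓)  0111-1(✓)  01110-(✓)  01111-(✓)  1-0000  1-0011  1-1111  10-101  1011-0(✓)  1011-1(✓)  10110-(✓)  10111-(✓)  11-011  111-11  11101-
size-2^2 implicants → 0111--  1011--
Unchecked terms (primes): -00011, -01101, -01110, -11111, 0-1000, 0-1101, 0-1110, 01-100, 010001, 011-00, 0111--, 1-0000, 1-0011, 1-1111, 10-101, 1011--, 11-011, 110110, 111-11, 11101-
Minterm coverage:
  m3 ⊆ -00011 [E]
  m8 ⊆ 0-1000 [E]
  m13 ⊆ -01101,0-1101
  m14 ⊆ -01110,0-1110
  m17 ⊆ 010001 [E]
  m20 ⊆ 01-100 [E]
  m24 ⊆ 0-1000,011-00
  m28 ⊆ 01-100,011-00,0111--
  m29 ⊆ 0-1101,0111--
  m30 ⊆ 0-1110,0111--
  m31 ⊆ -11111,0111--
  m35 ⊆ -00011,1-0011
  m44 ⊆ 1011-- [E]
  m45 ⊆ -01101,10-101,1011--
  m46 ⊆ -01110,1011--
  m47 ⊆ 1-1111,1011--
  m48 ⊆ 1-0000 [E]
  m51 ⊆ 1-0011,11-011
  m58 ⊆ 11101- [E]
  m59 ⊆ 11-011,111-11,11101-
  m63 ⊆ -11111,1-1111,111-11
E = {-00011, 0-1000, 01-100, 010001, 1-0000, 1011--, 11101-}

YES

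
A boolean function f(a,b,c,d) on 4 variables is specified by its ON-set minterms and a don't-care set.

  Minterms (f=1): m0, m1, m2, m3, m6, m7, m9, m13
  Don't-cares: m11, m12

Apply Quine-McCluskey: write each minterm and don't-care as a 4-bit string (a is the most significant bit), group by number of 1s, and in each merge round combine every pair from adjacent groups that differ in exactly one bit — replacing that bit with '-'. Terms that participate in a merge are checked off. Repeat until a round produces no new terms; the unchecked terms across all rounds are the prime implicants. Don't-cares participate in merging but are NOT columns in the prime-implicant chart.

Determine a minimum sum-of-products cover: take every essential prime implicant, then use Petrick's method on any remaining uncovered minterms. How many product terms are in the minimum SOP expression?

3

size-2^0 implicants → 0000(✓)  0001(✓)  0010(✓)  0011(✓)  0110(✓)  0111(✓)  1001(✓)  1011(✓)  1100(✓)  1101(✓)
size-2^1 implicants → -001(✓)  -011(✓)  0-10(✓)  0-11(✓)  00-0(✓)  00-1(✓)  000-(✓)  001-(✓)  011-(✓)  1-01  10-1(✓)  110-
size-2^2 implicants → -0-1  0-1-  00--
Unchecked terms (primes): -0-1, 0-1-, 00--, 1-01, 110-
Minterm coverage:
  m0 ⊆ 00-- [E]
  m1 ⊆ -0-1,00--
  m2 ⊆ 0-1-,00--
  m3 ⊆ -0-1,0-1-,00--
  m6 ⊆ 0-1- [E]
  m7 ⊆ 0-1- [E]
  m9 ⊆ -0-1,1-01
  m13 ⊆ 1-01,110-
E = {0-1-, 00--}
Petrick residual → 1-01
Cover = a'c + a'b' + ac'd  |cover|=3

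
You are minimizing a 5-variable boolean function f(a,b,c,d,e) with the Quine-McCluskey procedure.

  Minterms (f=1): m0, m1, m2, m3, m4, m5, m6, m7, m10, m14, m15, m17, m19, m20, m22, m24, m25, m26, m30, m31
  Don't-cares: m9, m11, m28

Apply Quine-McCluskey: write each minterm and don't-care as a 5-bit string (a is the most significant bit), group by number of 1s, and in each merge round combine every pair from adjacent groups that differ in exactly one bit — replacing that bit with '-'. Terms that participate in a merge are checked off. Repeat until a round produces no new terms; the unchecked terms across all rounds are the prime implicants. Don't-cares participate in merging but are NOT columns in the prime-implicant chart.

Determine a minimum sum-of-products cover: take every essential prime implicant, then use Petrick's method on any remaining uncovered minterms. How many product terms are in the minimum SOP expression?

Round 0: 00000✓ 00001✓ 00010✓ 00011✓ 00100✓ 00101✓ 00110✓ 00111✓ 01001✓ 01010✓ 01011✓ 01110✓ 01111✓ 10001✓ 10011✓ 10100✓ 10110✓ 11000✓ 11001✓ 11010✓ 11100✓ 11110✓ 11111✓
Round 1: -0001✓ -0011✓ -0100✓ -0110✓ -1001✓ -1010✓ -1110✓ -1111✓ 0-001✓ 0-010✓ 0-011✓ 0-110✓ 0-111✓ 00-00✓ 00-01✓ 00-10✓ 00-11✓ 000-0✓ 000-1✓ 0000-✓ 0001-✓ 001-0✓ 001-1✓ 0010-✓ 0011-✓ 01-10✓ 01-11✓ 010-1✓ 0101-✓ 0111-✓ 1-001✓ 1-100✓ 1-110✓ 100-1✓ 101-0✓ 11-00✓ 11-10✓ 110-0✓ 1100- 111-0✓ 1111-✓
Round 2: --001 --110 -00-1 -01-0 -1-10 -111- 0--10✓ 0--11✓ 0-0-1 0-01-✓ 0-11-✓ 00--0✓ 00--1✓ 00-0-✓ 00-1-✓ 000--✓ 001--✓ 01-1-✓ 1-1-0 11--0
Round 3: 0--1- 00---
PIs = {--001, --110, -00-1, -01-0, -1-10, -111-, 0--1-, 0-0-1, 00---, 1-1-0, 11--0, 1100-}
Coverage chart:
  m0: 00--- ←essential
  m1: --001,-00-1,0-0-1,00---
  m2: 0--1-,00---
  m3: -00-1,0--1-,0-0-1,00---
  m4: -01-0,00---
  m5: 00--- ←essential
  m6: --110,-01-0,0--1-,00---
  m7: 0--1-,00---
  m10: -1-10,0--1-
  m14: --110,-1-10,-111-,0--1-
  m15: -111-,0--1-
  m17: --001,-00-1
  m19: -00-1 ←essential
  m20: -01-0,1-1-0
  m22: --110,-01-0,1-1-0
  m24: 11--0,1100-
  m25: --001,1100-
  m26: -1-10,11--0
  m30: --110,-1-10,-111-,1-1-0,11--0
  m31: -111- ←essential
Essential: -00-1, -111-, 00---
Petrick residual → -01-0, -1-10, 1100-
Min cover (6 terms): b'c'e + b'ce' + bde' + bcd + a'b' + abc'd'

6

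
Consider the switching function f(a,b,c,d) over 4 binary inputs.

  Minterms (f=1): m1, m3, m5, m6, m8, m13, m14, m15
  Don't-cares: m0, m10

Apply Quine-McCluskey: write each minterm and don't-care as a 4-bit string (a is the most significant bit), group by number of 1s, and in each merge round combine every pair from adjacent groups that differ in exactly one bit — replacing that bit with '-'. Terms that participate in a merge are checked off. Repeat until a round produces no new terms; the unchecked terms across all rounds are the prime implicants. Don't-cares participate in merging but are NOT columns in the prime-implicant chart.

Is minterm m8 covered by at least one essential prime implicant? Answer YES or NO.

[col 0] 0000*, 0001*, 0011*, 0101*, 0110*, 1000*, 1010*, 1101*, 1110*, 1111*
[col 1] -000, -101, -110, 0-01, 00-1, 000-, 1-10, 10-0, 11-1, 111-
Prime implicants: -000, -101, -110, 0-01, 00-1, 000-, 1-10, 10-0, 11-1, 111-
PI chart (minterm → PIs covering it):
  1 | 0-01,00-1,000-
  3 | 00-1  (sole → essential)
  5 | -101,0-01
  6 | -110  (sole → essential)
  8 | -000,10-0
  13 | -101,11-1
  14 | -110,1-10,111-
  15 | 11-1,111-
Essential prime implicants: -110, 00-1

NO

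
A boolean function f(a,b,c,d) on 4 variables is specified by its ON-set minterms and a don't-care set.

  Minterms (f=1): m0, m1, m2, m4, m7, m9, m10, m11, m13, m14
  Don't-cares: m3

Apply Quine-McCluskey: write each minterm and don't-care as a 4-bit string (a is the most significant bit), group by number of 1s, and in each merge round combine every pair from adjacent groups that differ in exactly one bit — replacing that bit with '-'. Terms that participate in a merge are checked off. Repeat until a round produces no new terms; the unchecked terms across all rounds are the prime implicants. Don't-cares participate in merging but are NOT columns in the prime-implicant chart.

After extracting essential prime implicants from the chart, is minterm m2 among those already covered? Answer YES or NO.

size-2^0 implicants → 0000(✓)  0001(✓)  0010(✓)  0011(✓)  0100(✓)  0111(✓)  1001(✓)  1010(✓)  1011(✓)  1101(✓)  1110(✓)
size-2^1 implicants → -001(✓)  -010(✓)  -011(✓)  0-00  0-11  00-0(✓)  00-1(✓)  000-(✓)  001-(✓)  1-01  1-10  10-1(✓)  101-(✓)
size-2^2 implicants → -0-1  -01-  00--
Unchecked terms (primes): -0-1, -01-, 0-00, 0-11, 00--, 1-01, 1-10
Minterm coverage:
  m0 ⊆ 0-00,00--
  m1 ⊆ -0-1,00--
  m2 ⊆ -01-,00--
  m4 ⊆ 0-00 [E]
  m7 ⊆ 0-11 [E]
  m9 ⊆ -0-1,1-01
  m10 ⊆ -01-,1-10
  m11 ⊆ -0-1,-01-
  m13 ⊆ 1-01 [E]
  m14 ⊆ 1-10 [E]
E = {0-00, 0-11, 1-01, 1-10}

NO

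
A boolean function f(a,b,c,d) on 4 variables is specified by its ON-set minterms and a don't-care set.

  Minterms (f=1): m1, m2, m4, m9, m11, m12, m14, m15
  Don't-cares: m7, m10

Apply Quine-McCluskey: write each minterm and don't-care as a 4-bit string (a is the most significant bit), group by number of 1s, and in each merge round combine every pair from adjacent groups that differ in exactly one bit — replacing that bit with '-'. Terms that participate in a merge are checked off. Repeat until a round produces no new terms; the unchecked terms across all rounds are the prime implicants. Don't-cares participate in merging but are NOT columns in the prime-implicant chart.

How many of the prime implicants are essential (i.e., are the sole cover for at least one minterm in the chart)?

3

Round 0: 0001✓ 0010✓ 0100✓ 0111✓ 1001✓ 1010✓ 1011✓ 1100✓ 1110✓ 1111✓
Round 1: -001 -010 -100 -111 1-10✓ 1-11✓ 10-1 101-✓ 11-0 111-✓
Round 2: 1-1-
PIs = {-001, -010, -100, -111, 1-1-, 10-1, 11-0}
Coverage chart:
  m1: -001 ←essential
  m2: -010 ←essential
  m4: -100 ←essential
  m9: -001,10-1
  m11: 1-1-,10-1
  m12: -100,11-0
  m14: 1-1-,11-0
  m15: -111,1-1-
Essential: -001, -010, -100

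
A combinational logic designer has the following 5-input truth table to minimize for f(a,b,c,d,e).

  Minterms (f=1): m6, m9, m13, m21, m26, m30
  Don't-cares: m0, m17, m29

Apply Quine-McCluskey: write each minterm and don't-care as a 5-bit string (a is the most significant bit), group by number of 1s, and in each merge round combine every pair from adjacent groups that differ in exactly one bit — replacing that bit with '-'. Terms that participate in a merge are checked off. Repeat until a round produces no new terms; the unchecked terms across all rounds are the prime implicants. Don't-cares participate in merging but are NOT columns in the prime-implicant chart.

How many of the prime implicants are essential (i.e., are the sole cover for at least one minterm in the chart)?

[col 0] 00000, 00110, 01001*, 01101*, 10001*, 10101*, 11010*, 11101*, 11110*
[col 1] -1101, 01-01, 1-101, 10-01, 11-10
Prime implicants: -1101, 00000, 00110, 01-01, 1-101, 10-01, 11-10
PI chart (minterm → PIs covering it):
  6 | 00110  (sole → essential)
  9 | 01-01  (sole → essential)
  13 | -1101,01-01
  21 | 1-101,10-01
  26 | 11-10  (sole → essential)
  30 | 11-10  (sole → essential)
Essential prime implicants: 00110, 01-01, 11-10

3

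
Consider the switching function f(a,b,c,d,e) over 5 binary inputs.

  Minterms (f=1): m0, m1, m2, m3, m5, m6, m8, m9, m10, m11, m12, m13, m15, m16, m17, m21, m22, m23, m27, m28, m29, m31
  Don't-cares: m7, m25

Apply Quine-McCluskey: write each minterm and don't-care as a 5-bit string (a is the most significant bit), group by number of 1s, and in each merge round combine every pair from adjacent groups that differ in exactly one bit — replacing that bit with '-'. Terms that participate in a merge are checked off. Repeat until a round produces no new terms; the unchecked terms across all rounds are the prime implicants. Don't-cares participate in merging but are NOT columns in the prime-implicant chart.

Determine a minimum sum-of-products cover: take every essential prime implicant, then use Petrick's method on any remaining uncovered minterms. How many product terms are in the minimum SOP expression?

size-2^0 implicants → 00000(✓)  00001(✓)  00010(✓)  00011(✓)  00101(✓)  00110(✓)  00111(✓)  01000(✓)  01001(✓)  01010(✓)  01011(✓)  01100(✓)  01101(✓)  01111(✓)  10000(✓)  10001(✓)  10101(✓)  10110(✓)  10111(✓)  11001(✓)  11011(✓)  11100(✓)  11101(✓)  11111(✓)
size-2^1 implicants → -0000(✓)  -0001(✓)  -0101(✓)  -0110(✓)  -0111(✓)  -1001(✓)  -1011(✓)  -1100(✓)  -1101(✓)  -1111(✓)  0-000(✓)  0-001(✓)  0-010(✓)  0-011(✓)  0-101(✓)  0-111(✓)  00-01(✓)  00-10(✓)  00-11(✓)  000-0(✓)  000-1(✓)  0000-(✓)  0001-(✓)  001-1(✓)  0011-(✓)  01-00(✓)  01-01(✓)  01-11(✓)  010-0(✓)  010-1(✓)  0100-(✓)  0101-(✓)  011-1(✓)  0110-(✓)  1-001(✓)  1-101(✓)  1-111(✓)  10-01(✓)  1000-(✓)  101-1(✓)  1011-(✓)  11-01(✓)  11-11(✓)  110-1(✓)  111-1(✓)  1110-(✓)
size-2^2 implicants → --001(✓)  --101(✓)  --111(✓)  -0-01(✓)  -000-  -01-1(✓)  -011-  -1-01(✓)  -1-11(✓)  -10-1(✓)  -11-1(✓)  -110-  0--01(✓)  0--11(✓)  0-0-0(✓)  0-0-1(✓)  0-00-(✓)  0-01-(✓)  0-1-1(✓)  00--1(✓)  00-1-  000--(✓)  01--1(✓)  01-0-  010--(✓)  1--01(✓)  1-1-1(✓)  11--1(✓)
size-2^3 implicants → ---01  --1-1  -1--1  0---1  0-0--
Unchecked terms (primes): ---01, --1-1, -000-, -011-, -1--1, -110-, 0---1, 0-0--, 00-1-, 01-0-
Minterm coverage:
  m0 ⊆ -000-,0-0--
  m1 ⊆ ---01,-000-,0---1,0-0--
  m2 ⊆ 0-0--,00-1-
  m3 ⊆ 0---1,0-0--,00-1-
  m5 ⊆ ---01,--1-1,0---1
  m6 ⊆ -011-,00-1-
  m8 ⊆ 0-0--,01-0-
  m9 ⊆ ---01,-1--1,0---1,0-0--,01-0-
  m10 ⊆ 0-0-- [E]
  m11 ⊆ -1--1,0---1,0-0--
  m12 ⊆ -110-,01-0-
  m13 ⊆ ---01,--1-1,-1--1,-110-,0---1,01-0-
  m15 ⊆ --1-1,-1--1,0---1
  m16 ⊆ -000- [E]
  m17 ⊆ ---01,-000-
  m21 ⊆ ---01,--1-1
  m22 ⊆ -011- [E]
  m23 ⊆ --1-1,-011-
  m27 ⊆ -1--1 [E]
  m28 ⊆ -110- [E]
  m29 ⊆ ---01,--1-1,-1--1,-110-
  m31 ⊆ --1-1,-1--1
E = {-000-, -011-, -1--1, -110-, 0-0--}
Petrick residual → ---01
Cover = d'e + b'c'd' + b'cd + be + bcd' + a'c'  |cover|=6

6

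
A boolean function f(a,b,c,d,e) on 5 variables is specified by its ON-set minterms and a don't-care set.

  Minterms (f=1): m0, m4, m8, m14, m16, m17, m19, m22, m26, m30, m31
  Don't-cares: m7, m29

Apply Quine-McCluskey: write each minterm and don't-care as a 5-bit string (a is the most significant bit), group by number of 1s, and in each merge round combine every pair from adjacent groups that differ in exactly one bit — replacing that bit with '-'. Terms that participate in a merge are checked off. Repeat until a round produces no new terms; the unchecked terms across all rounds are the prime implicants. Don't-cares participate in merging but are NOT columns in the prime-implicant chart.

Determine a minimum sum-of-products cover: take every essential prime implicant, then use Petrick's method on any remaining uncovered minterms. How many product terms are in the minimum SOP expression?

8

Round 0: 00000✓ 00100✓ 00111 01000✓ 01110✓ 10000✓ 10001✓ 10011✓ 10110✓ 11010✓ 11101✓ 11110✓ 11111✓
Round 1: -0000 -1110 0-000 00-00 1-110 100-1 1000- 11-10 111-1 1111-
PIs = {-0000, -1110, 0-000, 00-00, 00111, 1-110, 100-1, 1000-, 11-10, 111-1, 1111-}
Coverage chart:
  m0: -0000,0-000,00-00
  m4: 00-00 ←essential
  m8: 0-000 ←essential
  m14: -1110 ←essential
  m16: -0000,1000-
  m17: 100-1,1000-
  m19: 100-1 ←essential
  m22: 1-110 ←essential
  m26: 11-10 ←essential
  m30: -1110,1-110,11-10,1111-
  m31: 111-1,1111-
Essential: -1110, 0-000, 00-00, 1-110, 100-1, 11-10
Petrick residual → -0000, 111-1
Min cover (8 terms): b'c'd'e' + bcde' + a'c'd'e' + a'b'd'e' + acde' + ab'c'e + abde' + abce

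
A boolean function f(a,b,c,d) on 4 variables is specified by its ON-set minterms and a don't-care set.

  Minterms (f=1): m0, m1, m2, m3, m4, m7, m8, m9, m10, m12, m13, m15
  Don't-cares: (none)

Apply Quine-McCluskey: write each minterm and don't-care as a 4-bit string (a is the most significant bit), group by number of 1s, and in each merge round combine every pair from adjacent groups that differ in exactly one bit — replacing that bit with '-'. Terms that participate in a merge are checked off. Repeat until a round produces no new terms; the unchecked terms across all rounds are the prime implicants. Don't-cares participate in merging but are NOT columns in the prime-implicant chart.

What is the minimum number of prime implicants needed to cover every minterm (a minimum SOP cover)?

[col 0] 0000*, 0001*, 0010*, 0011*, 0100*, 0111*, 1000*, 1001*, 1010*, 1100*, 1101*, 1111*
[col 1] -000*, -001*, -010*, -100*, -111, 0-00*, 0-11, 00-0*, 00-1*, 000-*, 001-*, 1-00*, 1-01*, 10-0*, 100-*, 11-1, 110-*
[col 2] --00, -0-0, -00-, 00--, 1-0-
Prime implicants: --00, -0-0, -00-, -111, 0-11, 00--, 1-0-, 11-1
PI chart (minterm → PIs covering it):
  0 | --00,-0-0,-00-,00--
  1 | -00-,00--
  2 | -0-0,00--
  3 | 0-11,00--
  4 | --00  (sole → essential)
  7 | -111,0-11
  8 | --00,-0-0,-00-,1-0-
  9 | -00-,1-0-
  10 | -0-0  (sole → essential)
  12 | --00,1-0-
  13 | 1-0-,11-1
  15 | -111,11-1
Essential prime implicants: --00, -0-0
Petrick residual → -00-, 0-11, 11-1
Minimum SOP uses 5 PIs: c'd' + b'd' + b'c' + a'cd + abd

5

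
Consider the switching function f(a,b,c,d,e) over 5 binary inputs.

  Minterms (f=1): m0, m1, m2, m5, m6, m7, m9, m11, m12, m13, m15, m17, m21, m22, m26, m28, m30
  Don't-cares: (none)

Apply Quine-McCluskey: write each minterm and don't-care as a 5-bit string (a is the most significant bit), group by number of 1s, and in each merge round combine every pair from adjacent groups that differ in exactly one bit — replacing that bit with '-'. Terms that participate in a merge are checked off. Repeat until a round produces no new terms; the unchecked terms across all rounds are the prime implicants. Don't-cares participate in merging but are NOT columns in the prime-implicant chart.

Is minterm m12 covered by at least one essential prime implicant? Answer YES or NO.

NO

[col 0] 00000*, 00001*, 00010*, 00101*, 00110*, 00111*, 01001*, 01011*, 01100*, 01101*, 01111*, 10001*, 10101*, 10110*, 11010*, 11100*, 11110*
[col 1] -0001*, -0101*, -0110, -1100, 0-001*, 0-101*, 0-111*, 00-01*, 00-10, 000-0, 0000-, 001-1*, 0011-, 01-01*, 01-11*, 010-1*, 011-1*, 0110-, 1-110, 10-01*, 11-10, 111-0
[col 2] -0-01, 0--01, 0-1-1, 01--1
Prime implicants: -0-01, -0110, -1100, 0--01, 0-1-1, 00-10, 000-0, 0000-, 0011-, 01--1, 0110-, 1-110, 11-10, 111-0
PI chart (minterm → PIs covering it):
  0 | 000-0,0000-
  1 | -0-01,0--01,0000-
  2 | 00-10,000-0
  5 | -0-01,0--01,0-1-1
  6 | -0110,00-10,0011-
  7 | 0-1-1,0011-
  9 | 0--01,01--1
  11 | 01--1  (sole → essential)
  12 | -1100,0110-
  13 | 0--01,0-1-1,01--1,0110-
  15 | 0-1-1,01--1
  17 | -0-01  (sole → essential)
  21 | -0-01  (sole → essential)
  22 | -0110,1-110
  26 | 11-10  (sole → essential)
  28 | -1100,111-0
  30 | 1-110,11-10,111-0
Essential prime implicants: -0-01, 01--1, 11-10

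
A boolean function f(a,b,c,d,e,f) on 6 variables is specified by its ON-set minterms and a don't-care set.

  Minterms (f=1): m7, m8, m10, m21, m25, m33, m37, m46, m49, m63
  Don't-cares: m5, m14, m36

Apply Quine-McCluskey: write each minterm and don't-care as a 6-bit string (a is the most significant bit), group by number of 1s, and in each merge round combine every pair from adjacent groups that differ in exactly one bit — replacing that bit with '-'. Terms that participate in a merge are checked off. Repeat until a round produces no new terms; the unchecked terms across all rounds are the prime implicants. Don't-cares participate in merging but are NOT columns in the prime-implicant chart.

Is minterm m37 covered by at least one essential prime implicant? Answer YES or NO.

NO

Round 0: 000101✓ 000111✓ 001000✓ 001010✓ 001110✓ 010101✓ 011001 100001✓ 100100✓ 100101✓ 101110✓ 110001✓ 111111
Round 1: -00101 -01110 0-0101 0001-1 001-10 0010-0 1-0001 100-01 10010-
PIs = {-00101, -01110, 0-0101, 0001-1, 001-10, 0010-0, 011001, 1-0001, 100-01, 10010-, 111111}
Coverage chart:
  m7: 0001-1 ←essential
  m8: 0010-0 ←essential
  m10: 001-10,0010-0
  m21: 0-0101 ←essential
  m25: 011001 ←essential
  m33: 1-0001,100-01
  m37: -00101,100-01,10010-
  m46: -01110 ←essential
  m49: 1-0001 ←essential
  m63: 111111 ←essential
Essential: -01110, 0-0101, 0001-1, 0010-0, 011001, 1-0001, 111111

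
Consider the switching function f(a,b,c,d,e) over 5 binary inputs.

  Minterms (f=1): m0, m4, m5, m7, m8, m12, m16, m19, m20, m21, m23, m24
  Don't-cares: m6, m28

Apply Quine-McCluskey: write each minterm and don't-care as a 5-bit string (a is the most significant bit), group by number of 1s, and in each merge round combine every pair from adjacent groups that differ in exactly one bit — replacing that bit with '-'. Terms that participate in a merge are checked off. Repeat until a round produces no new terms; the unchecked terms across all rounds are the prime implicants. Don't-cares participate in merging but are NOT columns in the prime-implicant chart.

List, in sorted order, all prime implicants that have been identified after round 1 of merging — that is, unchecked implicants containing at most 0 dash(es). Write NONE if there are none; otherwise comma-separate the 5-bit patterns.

NONE

size-2^0 implicants → 00000(✓)  00100(✓)  00101(✓)  00110(✓)  00111(✓)  01000(✓)  01100(✓)  10000(✓)  10011(✓)  10100(✓)  10101(✓)  10111(✓)  11000(✓)  11100(✓)
size-2^1 implicants → -0000(✓)  -0100(✓)  -0101(✓)  -0111(✓)  -1000(✓)  -1100(✓)  0-000(✓)  0-100(✓)  00-00(✓)  001-0(✓)  001-1(✓)  0010-(✓)  0011-(✓)  01-00(✓)  1-000(✓)  1-100(✓)  10-00(✓)  10-11  101-1(✓)  1010-(✓)  11-00(✓)
size-2^2 implicants → --000(✓)  --100(✓)  -0-00(✓)  -01-1  -010-  -1-00(✓)  0--00(✓)  001--  1--00(✓)
size-2^3 implicants → ---00
Unchecked terms (primes): ---00, -01-1, -010-, 001--, 10-11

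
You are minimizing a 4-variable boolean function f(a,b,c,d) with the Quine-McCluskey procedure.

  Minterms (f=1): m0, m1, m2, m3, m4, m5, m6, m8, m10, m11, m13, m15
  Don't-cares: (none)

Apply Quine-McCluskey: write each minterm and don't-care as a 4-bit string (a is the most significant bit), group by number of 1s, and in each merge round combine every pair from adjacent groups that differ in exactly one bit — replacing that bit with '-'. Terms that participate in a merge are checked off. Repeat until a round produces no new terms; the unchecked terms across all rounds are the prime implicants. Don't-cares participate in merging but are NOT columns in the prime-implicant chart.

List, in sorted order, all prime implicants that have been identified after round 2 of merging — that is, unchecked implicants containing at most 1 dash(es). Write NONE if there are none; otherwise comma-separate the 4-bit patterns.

[col 0] 0000*, 0001*, 0010*, 0011*, 0100*, 0101*, 0110*, 1000*, 1010*, 1011*, 1101*, 1111*
[col 1] -000*, -010*, -011*, -101, 0-00*, 0-01*, 0-10*, 00-0*, 00-1*, 000-*, 001-*, 01-0*, 010-*, 1-11, 10-0*, 101-*, 11-1
[col 2] -0-0, -01-, 0--0, 0-0-, 00--
Prime implicants: -0-0, -01-, -101, 0--0, 0-0-, 00--, 1-11, 11-1

-101, 1-11, 11-1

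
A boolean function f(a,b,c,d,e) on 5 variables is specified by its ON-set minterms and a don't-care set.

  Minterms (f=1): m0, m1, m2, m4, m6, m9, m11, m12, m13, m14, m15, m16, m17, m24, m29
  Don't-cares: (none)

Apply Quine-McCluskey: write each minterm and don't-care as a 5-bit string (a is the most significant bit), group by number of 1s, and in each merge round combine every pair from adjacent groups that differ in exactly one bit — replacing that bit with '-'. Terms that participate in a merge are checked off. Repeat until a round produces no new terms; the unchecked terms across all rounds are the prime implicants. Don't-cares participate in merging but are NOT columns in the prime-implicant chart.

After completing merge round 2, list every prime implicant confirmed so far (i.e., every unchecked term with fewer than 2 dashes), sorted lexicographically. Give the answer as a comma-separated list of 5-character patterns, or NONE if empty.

Round 0: 00000✓ 00001✓ 00010✓ 00100✓ 00110✓ 01001✓ 01011✓ 01100✓ 01101✓ 01110✓ 01111✓ 10000✓ 10001✓ 11000✓ 11101✓
Round 1: -0000✓ -0001✓ -1101 0-001 0-100✓ 0-110✓ 00-00✓ 00-10✓ 000-0✓ 0000-✓ 001-0✓ 01-01✓ 01-11✓ 010-1✓ 011-0✓ 011-1✓ 0110-✓ 0111-✓ 1-000 1000-✓
Round 2: -000- 0-1-0 00--0 01--1 011--
PIs = {-000-, -1101, 0-001, 0-1-0, 00--0, 01--1, 011--, 1-000}

-1101, 0-001, 1-000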